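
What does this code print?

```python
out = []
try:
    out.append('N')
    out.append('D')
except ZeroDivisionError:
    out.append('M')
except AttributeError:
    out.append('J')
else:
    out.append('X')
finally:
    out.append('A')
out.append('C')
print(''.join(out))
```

Execution trace: 'N' (try body) → 'D' (try body, no exception) → 'X' (else) → 'A' (finally) → 'C' (after the try/except). Output: NDXAC

Answer: NDXAC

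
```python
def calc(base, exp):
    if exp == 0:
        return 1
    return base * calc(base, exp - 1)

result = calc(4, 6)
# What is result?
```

calc(4, 6) = 4 * 4 * 4 * 4 * 4 * 4 = 4096

Answer: 4096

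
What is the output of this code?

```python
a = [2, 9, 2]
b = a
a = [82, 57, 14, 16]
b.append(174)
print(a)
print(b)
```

Key concept: rebinding vs mutation: a is rebound to a new list, b still points at the original.
Step by step:
`a = [2, 9, 2]` → a = [2, 9, 2]
`b = a` → b = [2, 9, 2] (same object as a)
`a = [82, 57, 14, 16]` → a = [82, 57, 14, 16]
`b.append(174)` → b = [2, 9, 2, 174]
`print(a)` → prints [82, 57, 14, 16]
`print(b)` → prints [2, 9, 2, 174]

Answer:
[82, 57, 14, 16]
[2, 9, 2, 174]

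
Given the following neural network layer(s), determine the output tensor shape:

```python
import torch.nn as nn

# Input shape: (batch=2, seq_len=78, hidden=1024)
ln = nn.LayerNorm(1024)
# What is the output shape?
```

Input: (2, 78, 1024) -> Output: (2, 78, 1024)

Answer: (2, 78, 1024)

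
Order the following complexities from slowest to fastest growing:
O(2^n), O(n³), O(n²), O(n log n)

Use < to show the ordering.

Ordered by growth rate: O(n log n) < O(n²) < O(n³) < O(2^n)

Answer: O(n log n) < O(n²) < O(n³) < O(2^n)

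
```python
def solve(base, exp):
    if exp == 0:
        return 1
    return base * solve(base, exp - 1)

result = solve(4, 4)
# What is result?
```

solve(4, 4) = 4 * 4 * 4 * 4 = 256

Answer: 256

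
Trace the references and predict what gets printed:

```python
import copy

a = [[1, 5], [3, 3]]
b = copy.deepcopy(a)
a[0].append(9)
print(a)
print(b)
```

Key concept: deep copy is fully independent.
Step by step:
`a = [[1, 5], [3, 3]]` → a = [[1, 5], [3, 3]]
`b = copy.deepcopy(a)` → b = [[1, 5], [3, 3]]
`a[0].append(9)` → a = [[1, 5, 9], [3, 3]]
`print(a)` → prints [[1, 5, 9], [3, 3]]
`print(b)` → prints [[1, 5], [3, 3]]

Answer:
[[1, 5, 9], [3, 3]]
[[1, 5], [3, 3]]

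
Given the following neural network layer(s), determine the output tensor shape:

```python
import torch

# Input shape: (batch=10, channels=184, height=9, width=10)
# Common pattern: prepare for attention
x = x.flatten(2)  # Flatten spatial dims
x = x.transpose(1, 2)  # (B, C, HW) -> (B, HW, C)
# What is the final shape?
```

Input: (10, 184, 9, 10) -> after flatten(2): (10, 184, 90) -> Output: (10, 90, 184)

Answer: (10, 90, 184)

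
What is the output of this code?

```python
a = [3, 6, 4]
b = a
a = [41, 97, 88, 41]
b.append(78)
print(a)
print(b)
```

Key concept: rebinding vs mutation: a is rebound to a new list, b still points at the original.
Step by step:
`a = [3, 6, 4]` → a = [3, 6, 4]
`b = a` → b = [3, 6, 4] (same object as a)
`a = [41, 97, 88, 41]` → a = [41, 97, 88, 41]
`b.append(78)` → b = [3, 6, 4, 78]
`print(a)` → prints [41, 97, 88, 41]
`print(b)` → prints [3, 6, 4, 78]

Answer:
[41, 97, 88, 41]
[3, 6, 4, 78]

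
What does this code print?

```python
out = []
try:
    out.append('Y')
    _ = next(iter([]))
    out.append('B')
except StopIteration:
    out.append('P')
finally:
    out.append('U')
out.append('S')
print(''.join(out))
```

Execution trace: 'Y' (try body) → 'P' (except StopIteration) → 'U' (finally) → 'S' (after the try/except). Output: YPUS

Answer: YPUS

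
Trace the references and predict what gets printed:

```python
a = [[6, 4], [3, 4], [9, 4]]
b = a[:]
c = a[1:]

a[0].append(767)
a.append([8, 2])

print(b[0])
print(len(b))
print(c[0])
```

Key concept: slice with nested mutation.
Step by step:
`a = [[6, 4], [3, 4], [9, 4]]` → a = [[6, 4], [3, 4], [9, 4]]
`b = a[:]` → b = [[6, 4], [3, 4], [9, 4]]
`c = a[1:]` → c = [[3, 4], [9, 4]]
`a[0].append(767)` → a = [[6, 4, 767], [3, 4], [9, 4]]; b = [[6, 4, 767], [3, 4], [9, 4]]
`a.append([8, 2])` → a = [[6, 4, 767], [3, 4], [9, 4], [8, 2]]
`print(b[0])` → prints [6, 4, 767]
`print(len(b))` → prints 3
`print(c[0])` → prints [3, 4]

Answer:
[6, 4, 767]
3
[3, 4]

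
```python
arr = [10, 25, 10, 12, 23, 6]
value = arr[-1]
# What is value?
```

Trace:
`arr = [10, 25, 10, 12, 23, 6]` → arr = [10, 25, 10, 12, 23, 6]
`value = arr[-1]` → value = 6
So value = 6

Answer: 6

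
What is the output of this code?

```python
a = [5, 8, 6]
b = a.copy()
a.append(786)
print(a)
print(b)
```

Key concept: list.copy() creates independent copy.
Step by step:
`a = [5, 8, 6]` → a = [5, 8, 6]
`b = a.copy()` → b = [5, 8, 6]
`a.append(786)` → a = [5, 8, 6, 786]
`print(a)` → prints [5, 8, 6, 786]
`print(b)` → prints [5, 8, 6]

Answer:
[5, 8, 6, 786]
[5, 8, 6]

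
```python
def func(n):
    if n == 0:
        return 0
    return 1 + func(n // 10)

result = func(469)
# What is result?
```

Count of digits of 469: 3

Answer: 3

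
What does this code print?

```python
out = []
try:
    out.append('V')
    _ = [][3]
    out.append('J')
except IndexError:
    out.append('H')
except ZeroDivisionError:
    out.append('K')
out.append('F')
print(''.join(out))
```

Execution trace: 'V' (try body) → 'H' (except IndexError) → 'F' (after the try/except). Output: VHF

Answer: VHF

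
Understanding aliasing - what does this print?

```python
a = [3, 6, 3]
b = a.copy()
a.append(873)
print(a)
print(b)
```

Key concept: list.copy() creates independent copy.
Step by step:
`a = [3, 6, 3]` → a = [3, 6, 3]
`b = a.copy()` → b = [3, 6, 3]
`a.append(873)` → a = [3, 6, 3, 873]
`print(a)` → prints [3, 6, 3, 873]
`print(b)` → prints [3, 6, 3]

Answer:
[3, 6, 3, 873]
[3, 6, 3]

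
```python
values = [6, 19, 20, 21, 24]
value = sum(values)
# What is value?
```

Trace:
`values = [6, 19, 20, 21, 24]` → values = [6, 19, 20, 21, 24]
`value = sum(values)` → value = 90
So value = 90

Answer: 90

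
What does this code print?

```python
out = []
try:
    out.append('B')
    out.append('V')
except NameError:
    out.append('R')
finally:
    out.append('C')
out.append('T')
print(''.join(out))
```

Execution trace: 'B' (try body) → 'V' (try body, no exception) → 'C' (finally) → 'T' (after the try/except). Output: BVCT

Answer: BVCT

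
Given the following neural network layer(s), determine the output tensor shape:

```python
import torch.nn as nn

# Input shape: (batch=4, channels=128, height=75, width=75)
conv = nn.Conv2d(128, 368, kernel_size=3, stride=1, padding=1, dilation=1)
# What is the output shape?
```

Input: (4, 128, 75, 75) -> Output: (4, 368, 75, 75)

Answer: (4, 368, 75, 75)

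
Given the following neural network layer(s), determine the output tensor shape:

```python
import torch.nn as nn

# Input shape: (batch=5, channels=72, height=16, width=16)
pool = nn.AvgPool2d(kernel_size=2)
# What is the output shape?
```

Input: (5, 72, 16, 16) -> Output: (5, 72, 8, 8)

Answer: (5, 72, 8, 8)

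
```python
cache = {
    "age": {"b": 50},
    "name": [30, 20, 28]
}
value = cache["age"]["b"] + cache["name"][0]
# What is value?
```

Trace:
`cache = { ...` → cache = {'age': {'b': 50}, 'name': [30, 20, 28]}
`value = cache["age"]["b"] + cache["name"][0]` → value = 80
So value = 80

Answer: 80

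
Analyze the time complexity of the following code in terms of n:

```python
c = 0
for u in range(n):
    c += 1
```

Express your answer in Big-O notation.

Each loop level contributes: n. Multiplying the contributions gives O(n).

Answer: O(n)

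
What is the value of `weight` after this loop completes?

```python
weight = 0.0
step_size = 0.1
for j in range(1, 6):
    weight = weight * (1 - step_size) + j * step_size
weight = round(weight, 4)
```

Moving average with lr=0.1
`weight` takes the values: 0.0 → 0.1 → 0.29 → 0.561 → 0.9049 → 1.31441 → 1.3144

Answer: 1.3144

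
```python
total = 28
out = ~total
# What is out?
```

Trace:
`total = 28` → total = 28
`out = ~total` → out = -29
So out = -29

Answer: -29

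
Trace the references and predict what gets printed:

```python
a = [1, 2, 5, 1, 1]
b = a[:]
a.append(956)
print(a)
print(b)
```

Key concept: slice [:] creates copy.
Step by step:
`a = [1, 2, 5, 1, 1]` → a = [1, 2, 5, 1, 1]
`b = a[:]` → b = [1, 2, 5, 1, 1]
`a.append(956)` → a = [1, 2, 5, 1, 1, 956]
`print(a)` → prints [1, 2, 5, 1, 1, 956]
`print(b)` → prints [1, 2, 5, 1, 1]

Answer:
[1, 2, 5, 1, 1, 956]
[1, 2, 5, 1, 1]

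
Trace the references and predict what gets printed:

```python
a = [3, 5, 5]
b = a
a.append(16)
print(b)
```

Key concept: basic list aliasing.
Step by step:
`a = [3, 5, 5]` → a = [3, 5, 5]
`b = a` → b = [3, 5, 5] (same object as a)
`a.append(16)` → a = [3, 5, 5, 16] (same object as b); b = [3, 5, 5, 16] (same object as a)
`print(b)` → prints [3, 5, 5, 16]

Answer: [3, 5, 5, 16]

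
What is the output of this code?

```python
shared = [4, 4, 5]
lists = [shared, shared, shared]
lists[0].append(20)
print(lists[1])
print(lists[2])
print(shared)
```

Key concept: list of same reference.
Step by step:
`shared = [4, 4, 5]` → shared = [4, 4, 5]
`lists = [shared, shared, shared]` → lists = [[4, 4, 5], [4, 4, 5], [4, 4, 5]]
`lists[0].append(20)` → shared = [4, 4, 5, 20]; lists = [[4, 4, 5, 20], [4, 4, 5, 20], [4, 4, 5, 20]]
`print(lists[1])` → prints [4, 4, 5, 20]
`print(lists[2])` → prints [4, 4, 5, 20]
`print(shared)` → prints [4, 4, 5, 20]

Answer:
[4, 4, 5, 20]
[4, 4, 5, 20]
[4, 4, 5, 20]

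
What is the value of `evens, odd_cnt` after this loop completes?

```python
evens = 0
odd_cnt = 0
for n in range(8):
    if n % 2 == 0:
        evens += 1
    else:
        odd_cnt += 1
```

Count evens and odds in range(8)
`evens, odd_cnt` takes the values: (0, 0) → (1, 0) → (1, 1) → (2, 1) → (2, 2) → (3, 2) → (3, 3) → (4, 3) → (4, 4)

Answer: 4, 4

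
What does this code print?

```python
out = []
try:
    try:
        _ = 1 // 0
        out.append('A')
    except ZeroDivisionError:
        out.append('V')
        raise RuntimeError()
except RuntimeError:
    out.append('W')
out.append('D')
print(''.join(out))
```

Execution trace: 'V' (inner except ZeroDivisionError) → 'W' (outer except RuntimeError) → 'D' (after the try/except). Output: VWD

Answer: VWD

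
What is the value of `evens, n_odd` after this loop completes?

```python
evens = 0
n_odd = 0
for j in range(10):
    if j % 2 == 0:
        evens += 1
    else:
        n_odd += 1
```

Count evens and odds in range(10)
`evens, n_odd` takes the values: (0, 0) → (1, 0) → (1, 1) → (2, 1) → (2, 2) → (3, 2) → (3, 3) → (4, 3) → (4, 4) → (5, 4) → (5, 5)

Answer: 5, 5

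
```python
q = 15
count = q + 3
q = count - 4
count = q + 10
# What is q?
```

Trace:
`q = 15` → q = 15
`count = q + 3` → count = 18
`q = count - 4` → q = 14
`count = q + 10` → count = 24
So q = 14

Answer: 14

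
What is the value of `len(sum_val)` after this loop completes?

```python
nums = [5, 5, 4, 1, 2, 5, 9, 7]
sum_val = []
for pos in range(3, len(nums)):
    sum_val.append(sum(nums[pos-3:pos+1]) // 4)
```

Number of 4-element averages
`sum_val` takes the values: [] → [3] → [3, 3] → [3, 3, 3] → [3, 3, 3, 4] → [3, 3, 3, 4, 5]
So `len(sum_val)` = 5

Answer: 5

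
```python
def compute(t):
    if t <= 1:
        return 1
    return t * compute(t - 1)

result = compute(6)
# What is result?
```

compute(6) = 6 * 5 * 4 * 3 * 2 * 1 = 720

Answer: 720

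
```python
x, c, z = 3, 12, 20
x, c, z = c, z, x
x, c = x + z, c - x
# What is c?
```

Trace:
`x, c, z = 3, 12, 20` → x = 3; c = 12; z = 20
`x, c, z = c, z, x` → x = 12; c = 20; z = 3
`x, c = x + z, c - x` → x = 15; c = 8
So c = 8

Answer: 8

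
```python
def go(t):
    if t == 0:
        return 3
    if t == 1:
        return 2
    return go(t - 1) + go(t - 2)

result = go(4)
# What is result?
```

Build up from base cases: go(0)=3, go(1)=2, go(2)=5, go(3)=7, go(4)=12

Answer: 12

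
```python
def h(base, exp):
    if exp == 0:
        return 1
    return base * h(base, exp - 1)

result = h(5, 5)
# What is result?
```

h(5, 5) = 5 * 5 * 5 * 5 * 5 = 3125

Answer: 3125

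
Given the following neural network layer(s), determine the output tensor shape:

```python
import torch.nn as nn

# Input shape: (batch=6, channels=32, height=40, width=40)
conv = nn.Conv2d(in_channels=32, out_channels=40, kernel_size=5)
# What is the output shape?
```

Input: (6, 32, 40, 40) -> Output: (6, 40, 36, 36)

Answer: (6, 40, 36, 36)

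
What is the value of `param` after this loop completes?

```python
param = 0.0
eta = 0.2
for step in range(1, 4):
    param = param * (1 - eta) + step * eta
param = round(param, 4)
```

Moving average with lr=0.2
`param` takes the values: 0.0 → 0.2 → 0.56 → 1.048

Answer: 1.048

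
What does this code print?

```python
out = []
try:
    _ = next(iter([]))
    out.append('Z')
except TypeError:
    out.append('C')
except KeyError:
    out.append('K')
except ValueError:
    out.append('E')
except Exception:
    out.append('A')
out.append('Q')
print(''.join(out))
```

Execution trace: 'A' (except Exception) → 'Q' (after the try/except). Output: AQ

Answer: AQ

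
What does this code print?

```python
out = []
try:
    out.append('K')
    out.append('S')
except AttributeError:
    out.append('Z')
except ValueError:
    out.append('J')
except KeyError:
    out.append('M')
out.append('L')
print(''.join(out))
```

Execution trace: 'K' (try body) → 'S' (try body, no exception) → 'L' (after the try/except). Output: KSL

Answer: KSL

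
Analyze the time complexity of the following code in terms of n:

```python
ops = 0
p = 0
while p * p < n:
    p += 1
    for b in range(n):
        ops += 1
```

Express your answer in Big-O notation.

Each loop level contributes: √n × n. Multiplying the contributions gives O(n√n).

Answer: O(n√n)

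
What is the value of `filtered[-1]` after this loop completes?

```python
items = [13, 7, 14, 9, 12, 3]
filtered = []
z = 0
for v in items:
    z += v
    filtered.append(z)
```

Cumulative sum ends at 58
`filtered` takes the values: [] → [13] → [13, 20] → [13, 20, 34] → [13, 20, 34, 43] → [13, 20, 34, 43, 55] → [13, 20, 34, 43, 55, 58]
So `filtered[-1]` = 58

Answer: 58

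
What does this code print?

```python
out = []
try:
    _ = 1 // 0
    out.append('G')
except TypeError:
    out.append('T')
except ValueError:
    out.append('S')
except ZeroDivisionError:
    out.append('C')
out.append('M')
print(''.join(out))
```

Execution trace: 'C' (except ZeroDivisionError) → 'M' (after the try/except). Output: CM

Answer: CM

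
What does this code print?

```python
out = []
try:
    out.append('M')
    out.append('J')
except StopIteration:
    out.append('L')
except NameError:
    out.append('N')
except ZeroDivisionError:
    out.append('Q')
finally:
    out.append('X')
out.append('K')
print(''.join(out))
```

Execution trace: 'M' (try body) → 'J' (try body, no exception) → 'X' (finally) → 'K' (after the try/except). Output: MJXK

Answer: MJXK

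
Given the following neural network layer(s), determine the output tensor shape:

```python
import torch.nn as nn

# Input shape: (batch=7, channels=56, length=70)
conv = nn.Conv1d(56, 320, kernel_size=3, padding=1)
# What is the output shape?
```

Input: (7, 56, 70) -> Output: (7, 320, 70)

Answer: (7, 320, 70)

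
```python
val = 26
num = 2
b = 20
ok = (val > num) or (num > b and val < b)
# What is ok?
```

Trace:
`val = 26` → val = 26
`num = 2` → num = 2
`b = 20` → b = 20
`ok = (val > num) or (num > b and val < b)` → ok = True
So ok = True

Answer: True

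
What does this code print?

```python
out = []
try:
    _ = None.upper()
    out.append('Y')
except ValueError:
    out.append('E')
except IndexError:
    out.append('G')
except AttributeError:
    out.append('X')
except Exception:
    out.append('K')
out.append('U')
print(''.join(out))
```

Execution trace: 'X' (except AttributeError) → 'U' (after the try/except). Output: XU

Answer: XU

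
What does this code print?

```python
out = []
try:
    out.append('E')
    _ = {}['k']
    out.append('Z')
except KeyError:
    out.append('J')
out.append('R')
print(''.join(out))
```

Execution trace: 'E' (try body) → 'J' (except KeyError) → 'R' (after the try/except). Output: EJR

Answer: EJR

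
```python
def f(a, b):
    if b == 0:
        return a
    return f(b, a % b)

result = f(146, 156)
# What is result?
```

f(146, 156) -> f(156, 146) -> f(146, 10) -> f(10, 6) -> f(6, 4) -> f(4, 2) -> f(2, 0) -> 2

Answer: 2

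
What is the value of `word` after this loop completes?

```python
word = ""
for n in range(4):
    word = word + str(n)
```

Concatenate digits 0 to 3
`word` takes the values: "" → "0" → "01" → "012" → "0123"

Answer: "0123"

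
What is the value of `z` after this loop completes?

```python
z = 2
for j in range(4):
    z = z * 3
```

Multiply by 3, 4 times: 2 * 3^4 = 162
`z` takes the values: 2 → 6 → 18 → 54 → 162

Answer: 162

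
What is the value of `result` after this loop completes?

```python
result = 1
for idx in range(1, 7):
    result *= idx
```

6! = 720
`result` takes the values: 1 → 2 → 6 → 24 → 120 → 720

Answer: 720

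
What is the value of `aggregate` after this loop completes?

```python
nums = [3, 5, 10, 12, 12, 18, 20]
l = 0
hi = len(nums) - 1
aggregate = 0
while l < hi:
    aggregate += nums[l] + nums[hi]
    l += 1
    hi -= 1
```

Sum of pairs from ends
`aggregate` takes the values: 0 → 23 → 46 → 68

Answer: 68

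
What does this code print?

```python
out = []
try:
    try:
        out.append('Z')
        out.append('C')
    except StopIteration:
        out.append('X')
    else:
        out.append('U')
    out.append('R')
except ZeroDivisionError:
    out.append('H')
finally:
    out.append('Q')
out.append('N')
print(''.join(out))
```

Execution trace: 'Z' (inner try body) → 'C' (inner try body, no exception) → 'U' (inner else) → 'R' (try body, no exception) → 'Q' (finally) → 'N' (after the try/except). Output: ZCURQN

Answer: ZCURQN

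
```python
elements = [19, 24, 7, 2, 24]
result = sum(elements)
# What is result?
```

Trace:
`elements = [19, 24, 7, 2, 24]` → elements = [19, 24, 7, 2, 24]
`result = sum(elements)` → result = 76
So result = 76

Answer: 76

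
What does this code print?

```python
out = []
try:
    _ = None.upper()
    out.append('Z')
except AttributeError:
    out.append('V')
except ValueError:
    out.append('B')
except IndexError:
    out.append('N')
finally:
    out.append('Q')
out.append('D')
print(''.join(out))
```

Execution trace: 'V' (except AttributeError) → 'Q' (finally) → 'D' (after the try/except). Output: VQD

Answer: VQD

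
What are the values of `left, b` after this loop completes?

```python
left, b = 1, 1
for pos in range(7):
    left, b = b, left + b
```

Fibonacci: after 7 iterations
`left, b` takes the values: (1, 1) → (1, 2) → (2, 3) → (3, 5) → (5, 8) → (8, 13) → (13, 21) → (21, 34)

Answer: 21, 34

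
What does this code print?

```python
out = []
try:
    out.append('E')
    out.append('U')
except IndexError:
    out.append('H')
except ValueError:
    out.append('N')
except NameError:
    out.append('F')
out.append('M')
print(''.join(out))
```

Execution trace: 'E' (try body) → 'U' (try body, no exception) → 'M' (after the try/except). Output: EUM

Answer: EUM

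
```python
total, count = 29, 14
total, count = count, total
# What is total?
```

Trace:
`total, count = 29, 14` → total = 29; count = 14
`total, count = count, total` → total = 14; count = 29
So total = 14

Answer: 14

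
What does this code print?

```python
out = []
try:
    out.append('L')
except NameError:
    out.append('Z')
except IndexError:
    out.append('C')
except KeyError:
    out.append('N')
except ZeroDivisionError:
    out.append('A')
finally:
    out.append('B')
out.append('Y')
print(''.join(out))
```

Execution trace: 'L' (try body, no exception) → 'B' (finally) → 'Y' (after the try/except). Output: LBY

Answer: LBY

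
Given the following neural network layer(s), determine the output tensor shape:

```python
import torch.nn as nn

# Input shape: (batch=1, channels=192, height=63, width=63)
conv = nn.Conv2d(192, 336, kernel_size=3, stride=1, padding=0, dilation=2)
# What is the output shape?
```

Input: (1, 192, 63, 63) -> Output: (1, 336, 59, 59)

Answer: (1, 336, 59, 59)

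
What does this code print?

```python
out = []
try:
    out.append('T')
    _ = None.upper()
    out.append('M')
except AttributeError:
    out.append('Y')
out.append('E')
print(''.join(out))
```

Execution trace: 'T' (try body) → 'Y' (except AttributeError) → 'E' (after the try/except). Output: TYE

Answer: TYE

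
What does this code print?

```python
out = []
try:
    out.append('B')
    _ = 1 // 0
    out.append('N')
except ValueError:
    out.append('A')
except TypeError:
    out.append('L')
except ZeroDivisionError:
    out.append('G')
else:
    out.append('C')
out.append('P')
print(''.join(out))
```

Execution trace: 'B' (try body) → 'G' (except ZeroDivisionError) → 'P' (after the try/except). Output: BGP

Answer: BGP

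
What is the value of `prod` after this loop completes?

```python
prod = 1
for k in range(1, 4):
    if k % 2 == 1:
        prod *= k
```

Product of odd numbers 1 to 3
`prod` takes the values: 1 → 3

Answer: 3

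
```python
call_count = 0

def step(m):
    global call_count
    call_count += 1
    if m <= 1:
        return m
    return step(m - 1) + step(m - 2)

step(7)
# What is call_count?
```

Calls(m) = 1 + Calls(m-1) + Calls(m-2); Calls(0)=Calls(1)=1. For m=7 this gives 41.

Answer: 41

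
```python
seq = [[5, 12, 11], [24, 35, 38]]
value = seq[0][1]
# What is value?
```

Trace:
`seq = [[5, 12, 11], [24, 35, 38]]` → seq = [[5, 12, 11], [24, 35, 38]]
`value = seq[0][1]` → value = 12
So value = 12

Answer: 12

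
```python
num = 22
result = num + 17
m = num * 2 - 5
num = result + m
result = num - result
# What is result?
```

Trace:
`num = 22` → num = 22
`result = num + 17` → result = 39
`m = num * 2 - 5` → m = 39
`num = result + m` → num = 78
`result = num - result` → result = 39
So result = 39

Answer: 39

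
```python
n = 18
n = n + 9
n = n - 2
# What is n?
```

Trace:
`n = 18` → n = 18
`n = n + 9` → n = 27
`n = n - 2` → n = 25
So n = 25

Answer: 25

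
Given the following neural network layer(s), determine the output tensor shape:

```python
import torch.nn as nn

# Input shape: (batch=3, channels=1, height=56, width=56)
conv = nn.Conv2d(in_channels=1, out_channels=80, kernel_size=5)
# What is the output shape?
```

Input: (3, 1, 56, 56) -> Output: (3, 80, 52, 52)

Answer: (3, 80, 52, 52)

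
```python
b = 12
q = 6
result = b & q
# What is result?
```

Trace:
`b = 12` → b = 12
`q = 6` → q = 6
`result = b & q` → result = 4
So result = 4

Answer: 4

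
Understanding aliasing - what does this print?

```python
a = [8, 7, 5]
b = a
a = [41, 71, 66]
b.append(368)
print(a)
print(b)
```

Key concept: rebinding vs mutation: a is rebound to a new list, b still points at the original.
Step by step:
`a = [8, 7, 5]` → a = [8, 7, 5]
`b = a` → b = [8, 7, 5] (same object as a)
`a = [41, 71, 66]` → a = [41, 71, 66]
`b.append(368)` → b = [8, 7, 5, 368]
`print(a)` → prints [41, 71, 66]
`print(b)` → prints [8, 7, 5, 368]

Answer:
[41, 71, 66]
[8, 7, 5, 368]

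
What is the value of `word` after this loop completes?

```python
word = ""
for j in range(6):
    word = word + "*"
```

Repeat '*' 6 times
`word` takes the values: "" → "*" → "**" → "***" → "****" → "*****" → "******"

Answer: "******"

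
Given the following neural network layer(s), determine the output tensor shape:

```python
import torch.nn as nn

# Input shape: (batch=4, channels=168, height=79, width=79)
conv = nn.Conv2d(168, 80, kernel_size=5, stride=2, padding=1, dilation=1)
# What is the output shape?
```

Input: (4, 168, 79, 79) -> Output: (4, 80, 39, 39)

Answer: (4, 80, 39, 39)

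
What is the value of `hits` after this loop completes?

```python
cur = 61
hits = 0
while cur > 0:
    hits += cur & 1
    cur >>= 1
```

Count set bits in 61 (binary: 0b111101)
`hits` takes the values: 0 → 1 → 2 → 3 → 4 → 5

Answer: 5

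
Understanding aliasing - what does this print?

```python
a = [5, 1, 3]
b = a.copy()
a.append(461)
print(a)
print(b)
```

Key concept: list.copy() creates independent copy.
Step by step:
`a = [5, 1, 3]` → a = [5, 1, 3]
`b = a.copy()` → b = [5, 1, 3]
`a.append(461)` → a = [5, 1, 3, 461]
`print(a)` → prints [5, 1, 3, 461]
`print(b)` → prints [5, 1, 3]

Answer:
[5, 1, 3, 461]
[5, 1, 3]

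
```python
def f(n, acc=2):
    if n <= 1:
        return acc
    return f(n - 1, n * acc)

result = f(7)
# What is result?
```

Accumulator trace (n, acc): (7, 2) -> (6, 14) -> (5, 84) -> (4, 420) -> (3, 1680) -> (2, 5040) -> (1, 10080) -> return 10080

Answer: 10080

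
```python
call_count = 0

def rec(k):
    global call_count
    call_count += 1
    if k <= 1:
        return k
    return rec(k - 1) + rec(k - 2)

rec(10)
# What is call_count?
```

Calls(k) = 1 + Calls(k-1) + Calls(k-2); Calls(0)=Calls(1)=1. For k=10 this gives 177.

Answer: 177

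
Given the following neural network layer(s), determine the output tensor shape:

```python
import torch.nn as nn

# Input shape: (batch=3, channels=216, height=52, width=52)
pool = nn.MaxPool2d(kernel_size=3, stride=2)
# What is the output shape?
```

Input: (3, 216, 52, 52) -> Output: (3, 216, 25, 25)

Answer: (3, 216, 25, 25)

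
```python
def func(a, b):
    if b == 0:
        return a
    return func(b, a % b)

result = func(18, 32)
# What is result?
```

func(18, 32) -> func(32, 18) -> func(18, 14) -> func(14, 4) -> func(4, 2) -> func(2, 0) -> 2

Answer: 2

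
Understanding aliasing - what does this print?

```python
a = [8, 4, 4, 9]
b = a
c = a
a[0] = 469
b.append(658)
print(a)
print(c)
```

Key concept: multiple aliases.
Step by step:
`a = [8, 4, 4, 9]` → a = [8, 4, 4, 9]
`b = a` → b = [8, 4, 4, 9] (same object as a)
`c = a` → c = [8, 4, 4, 9] (same object as a, b)
`a[0] = 469` → a = [469, 4, 4, 9] (same object as b, c); b = [469, 4, 4, 9] (same object as a, c); c = [469, 4, 4, 9] (same object as a, b)
`b.append(658)` → a = [469, 4, 4, 9, 658] (same object as b, c); b = [469, 4, 4, 9, 658] (same object as a, c); c = [469, 4, 4, 9, 658] (same object as a, b)
`print(a)` → prints [469, 4, 4, 9, 658]
`print(c)` → prints [469, 4, 4, 9, 658]

Answer:
[469, 4, 4, 9, 658]
[469, 4, 4, 9, 658]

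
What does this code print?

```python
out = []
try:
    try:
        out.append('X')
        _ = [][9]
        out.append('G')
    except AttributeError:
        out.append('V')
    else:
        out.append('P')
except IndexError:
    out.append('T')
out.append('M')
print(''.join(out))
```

Execution trace: 'X' (try body) → 'T' (outer except IndexError) → 'M' (after the try/except). Output: XTM

Answer: XTM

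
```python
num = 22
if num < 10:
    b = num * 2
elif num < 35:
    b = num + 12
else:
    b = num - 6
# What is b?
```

Trace:
`num = 22` → num = 22
`if num < 10: ...` → num < 10 is False, num < 35 is True → b = 34
So b = 34

Answer: 34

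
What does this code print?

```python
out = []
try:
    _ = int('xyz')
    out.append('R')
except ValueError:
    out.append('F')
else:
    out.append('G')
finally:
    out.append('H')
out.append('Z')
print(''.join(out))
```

Execution trace: 'F' (except ValueError) → 'H' (finally) → 'Z' (after the try/except). Output: FHZ

Answer: FHZ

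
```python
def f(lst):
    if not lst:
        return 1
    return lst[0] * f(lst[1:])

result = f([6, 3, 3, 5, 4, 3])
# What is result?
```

Product over [6, 3, 3, 5, 4, 3] = 6 * 3 * 3 * 5 * 4 * 3 = 3240

Answer: 3240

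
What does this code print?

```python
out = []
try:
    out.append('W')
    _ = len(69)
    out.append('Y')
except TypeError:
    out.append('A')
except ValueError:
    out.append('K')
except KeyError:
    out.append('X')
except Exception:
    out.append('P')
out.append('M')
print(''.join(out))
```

Execution trace: 'W' (try body) → 'A' (except TypeError) → 'M' (after the try/except). Output: WAM

Answer: WAM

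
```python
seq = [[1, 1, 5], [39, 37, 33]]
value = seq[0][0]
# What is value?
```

Trace:
`seq = [[1, 1, 5], [39, 37, 33]]` → seq = [[1, 1, 5], [39, 37, 33]]
`value = seq[0][0]` → value = 1
So value = 1

Answer: 1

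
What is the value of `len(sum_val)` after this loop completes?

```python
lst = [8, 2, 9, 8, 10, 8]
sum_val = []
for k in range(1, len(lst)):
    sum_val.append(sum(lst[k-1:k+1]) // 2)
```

Number of 2-element averages
`sum_val` takes the values: [] → [5] → [5, 5] → [5, 5, 8] → [5, 5, 8, 9] → [5, 5, 8, 9, 9]
So `len(sum_val)` = 5

Answer: 5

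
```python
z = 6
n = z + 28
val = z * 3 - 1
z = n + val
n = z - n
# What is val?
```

Trace:
`z = 6` → z = 6
`n = z + 28` → n = 34
`val = z * 3 - 1` → val = 17
`z = n + val` → z = 51
`n = z - n` → n = 17
So val = 17

Answer: 17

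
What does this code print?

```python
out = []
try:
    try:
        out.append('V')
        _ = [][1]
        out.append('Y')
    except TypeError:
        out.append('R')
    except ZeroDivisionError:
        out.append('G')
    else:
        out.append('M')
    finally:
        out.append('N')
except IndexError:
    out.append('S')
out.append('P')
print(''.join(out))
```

Execution trace: 'V' (try body) → 'N' (finally) → 'S' (outer except IndexError) → 'P' (after the try/except). Output: VNSP

Answer: VNSP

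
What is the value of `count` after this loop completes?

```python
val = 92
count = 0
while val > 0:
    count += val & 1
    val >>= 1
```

Count set bits in 92 (binary: 0b1011100)
`count` takes the values: 0 → 1 → 2 → 3 → 4

Answer: 4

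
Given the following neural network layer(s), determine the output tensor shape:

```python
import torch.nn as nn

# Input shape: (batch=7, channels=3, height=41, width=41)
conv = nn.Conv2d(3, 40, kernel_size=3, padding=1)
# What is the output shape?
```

Input: (7, 3, 41, 41) -> Output: (7, 40, 41, 41)

Answer: (7, 40, 41, 41)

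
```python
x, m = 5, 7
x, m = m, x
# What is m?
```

Trace:
`x, m = 5, 7` → x = 5; m = 7
`x, m = m, x` → x = 7; m = 5
So m = 5

Answer: 5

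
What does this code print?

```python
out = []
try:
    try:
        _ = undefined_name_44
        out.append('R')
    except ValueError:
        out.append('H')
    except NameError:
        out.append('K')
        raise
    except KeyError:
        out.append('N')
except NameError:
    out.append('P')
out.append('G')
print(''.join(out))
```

Execution trace: 'K' (inner except NameError) → 'P' (outer except NameError) → 'G' (after the try/except). Output: KPG

Answer: KPG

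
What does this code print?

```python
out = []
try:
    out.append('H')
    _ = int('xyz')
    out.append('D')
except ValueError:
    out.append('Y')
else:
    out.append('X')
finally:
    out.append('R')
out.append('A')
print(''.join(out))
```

Execution trace: 'H' (try body) → 'Y' (except ValueError) → 'R' (finally) → 'A' (after the try/except). Output: HYRA

Answer: HYRA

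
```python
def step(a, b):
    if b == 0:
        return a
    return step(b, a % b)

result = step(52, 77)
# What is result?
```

step(52, 77) -> step(77, 52) -> step(52, 25) -> step(25, 2) -> step(2, 1) -> step(1, 0) -> 1

Answer: 1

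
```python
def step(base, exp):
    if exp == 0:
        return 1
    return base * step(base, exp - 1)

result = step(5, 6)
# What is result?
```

step(5, 6) = 5 * 5 * 5 * 5 * 5 * 5 = 15625

Answer: 15625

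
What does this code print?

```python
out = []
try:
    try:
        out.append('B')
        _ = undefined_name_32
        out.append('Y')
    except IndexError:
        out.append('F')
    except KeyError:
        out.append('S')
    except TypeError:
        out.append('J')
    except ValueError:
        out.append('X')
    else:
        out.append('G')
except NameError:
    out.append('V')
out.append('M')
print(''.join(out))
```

Execution trace: 'B' (try body) → 'V' (outer except NameError) → 'M' (after the try/except). Output: BVM

Answer: BVM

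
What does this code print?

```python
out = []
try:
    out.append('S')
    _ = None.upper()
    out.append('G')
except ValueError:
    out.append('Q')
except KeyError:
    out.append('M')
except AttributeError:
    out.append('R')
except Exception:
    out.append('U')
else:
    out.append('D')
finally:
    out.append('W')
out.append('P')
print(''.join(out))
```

Execution trace: 'S' (try body) → 'R' (except AttributeError) → 'W' (finally) → 'P' (after the try/except). Output: SRWP

Answer: SRWP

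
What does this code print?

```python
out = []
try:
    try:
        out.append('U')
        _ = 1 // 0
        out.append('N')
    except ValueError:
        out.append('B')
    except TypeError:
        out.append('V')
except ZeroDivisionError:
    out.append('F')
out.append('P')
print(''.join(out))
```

Execution trace: 'U' (try body) → 'F' (outer except ZeroDivisionError) → 'P' (after the try/except). Output: UFP

Answer: UFP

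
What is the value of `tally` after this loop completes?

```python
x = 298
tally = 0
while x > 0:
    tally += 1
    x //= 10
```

Count digits by repeated division by 10
`tally` takes the values: 0 → 1 → 2 → 3

Answer: 3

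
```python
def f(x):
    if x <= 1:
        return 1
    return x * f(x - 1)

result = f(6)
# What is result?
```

f(6) = 6 * 5 * 4 * 3 * 2 * 1 = 720

Answer: 720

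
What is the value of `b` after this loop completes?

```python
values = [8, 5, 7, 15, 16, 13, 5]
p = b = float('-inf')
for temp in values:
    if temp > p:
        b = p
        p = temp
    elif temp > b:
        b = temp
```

Second largest (with repeats) in [8, 5, 7, 15, 16, 13, 5]
`b` takes the values: -inf → 5 → 7 → 8 → 15

Answer: 15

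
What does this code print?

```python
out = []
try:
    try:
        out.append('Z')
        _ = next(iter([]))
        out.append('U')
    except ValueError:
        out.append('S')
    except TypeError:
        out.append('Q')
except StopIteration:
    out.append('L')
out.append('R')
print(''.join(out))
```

Execution trace: 'Z' (try body) → 'L' (outer except StopIteration) → 'R' (after the try/except). Output: ZLR

Answer: ZLR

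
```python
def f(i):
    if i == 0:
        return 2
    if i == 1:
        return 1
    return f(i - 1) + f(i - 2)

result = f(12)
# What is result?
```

Build up from base cases: f(0)=2, f(1)=1, f(2)=3, f(3)=4, f(4)=7, f(5)=11, f(6)=18, ..., f(12)=322

Answer: 322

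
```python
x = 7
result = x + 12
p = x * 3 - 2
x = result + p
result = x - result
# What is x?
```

Trace:
`x = 7` → x = 7
`result = x + 12` → result = 19
`p = x * 3 - 2` → p = 19
`x = result + p` → x = 38
`result = x - result` → result = 19
So x = 38

Answer: 38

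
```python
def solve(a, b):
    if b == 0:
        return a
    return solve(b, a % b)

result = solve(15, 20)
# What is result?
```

solve(15, 20) -> solve(20, 15) -> solve(15, 5) -> solve(5, 0) -> 5

Answer: 5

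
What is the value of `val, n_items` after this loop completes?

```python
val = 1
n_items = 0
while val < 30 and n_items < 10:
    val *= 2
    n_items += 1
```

Double until >= 30 or 10 iterations
`val, n_items` takes the values: (1, 0) → (2, 0) → (2, 1) → (4, 1) → (4, 2) → (8, 2) → (8, 3) → (16, 3) → (16, 4) → (32, 4) → (32, 5)

Answer: 32, 5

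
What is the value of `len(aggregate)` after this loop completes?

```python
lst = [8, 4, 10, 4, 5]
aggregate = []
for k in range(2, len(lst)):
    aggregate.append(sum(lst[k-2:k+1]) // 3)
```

Number of 3-element averages
`aggregate` takes the values: [] → [7] → [7, 6] → [7, 6, 6]
So `len(aggregate)` = 3

Answer: 3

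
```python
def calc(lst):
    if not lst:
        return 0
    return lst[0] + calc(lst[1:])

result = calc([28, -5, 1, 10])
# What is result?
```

28 + (-5) + 1 + 10 + 0 = 34

Answer: 34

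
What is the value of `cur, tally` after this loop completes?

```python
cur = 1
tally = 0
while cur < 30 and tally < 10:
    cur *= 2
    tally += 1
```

Double until >= 30 or 10 iterations
`cur, tally` takes the values: (1, 0) → (2, 0) → (2, 1) → (4, 1) → (4, 2) → (8, 2) → (8, 3) → (16, 3) → (16, 4) → (32, 4) → (32, 5)

Answer: 32, 5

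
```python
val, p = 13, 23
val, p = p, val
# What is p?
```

Trace:
`val, p = 13, 23` → val = 13; p = 23
`val, p = p, val` → val = 23; p = 13
So p = 13

Answer: 13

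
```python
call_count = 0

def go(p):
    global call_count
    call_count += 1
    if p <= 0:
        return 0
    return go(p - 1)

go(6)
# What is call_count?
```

Linear recursion stepping by 1: 7 calls from p=6 down to ≤0.

Answer: 7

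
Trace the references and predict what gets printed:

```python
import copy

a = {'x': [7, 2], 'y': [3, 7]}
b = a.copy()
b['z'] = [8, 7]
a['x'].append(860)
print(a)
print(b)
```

Key concept: shallow copy of dict with mutable values.
Step by step:
`a = {'x': [7, 2], 'y': [3, 7]}` → a = {'x': [7, 2], 'y': [3, 7]}
`b = a.copy()` → b = {'x': [7, 2], 'y': [3, 7]}
`b['z'] = [8, 7]` → b = {'x': [7, 2], 'y': [3, 7], 'z': [8, 7]}
`a['x'].append(860)` → a = {'x': [7, 2, 860], 'y': [3, 7]}; b = {'x': [7, 2, 860], 'y': [3, 7], 'z': [8, 7]}
`print(a)` → prints {'x': [7, 2, 860], 'y': [3, 7]}
`print(b)` → prints {'x': [7, 2, 860], 'y': [3, 7], 'z': [8, 7]}

Answer:
{'x': [7, 2, 860], 'y': [3, 7]}
{'x': [7, 2, 860], 'y': [3, 7], 'z': [8, 7]}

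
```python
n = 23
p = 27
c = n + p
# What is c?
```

Trace:
`n = 23` → n = 23
`p = 27` → p = 27
`c = n + p` → c = 50
So c = 50

Answer: 50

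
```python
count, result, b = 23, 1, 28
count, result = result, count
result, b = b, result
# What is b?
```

Trace:
`count, result, b = 23, 1, 28` → count = 23; result = 1; b = 28
`count, result = result, count` → count = 1; result = 23
`result, b = b, result` → result = 28; b = 23
So b = 23

Answer: 23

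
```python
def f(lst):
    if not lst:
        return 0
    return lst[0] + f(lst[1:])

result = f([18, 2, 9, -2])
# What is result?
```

18 + 2 + 9 + (-2) + 0 = 27

Answer: 27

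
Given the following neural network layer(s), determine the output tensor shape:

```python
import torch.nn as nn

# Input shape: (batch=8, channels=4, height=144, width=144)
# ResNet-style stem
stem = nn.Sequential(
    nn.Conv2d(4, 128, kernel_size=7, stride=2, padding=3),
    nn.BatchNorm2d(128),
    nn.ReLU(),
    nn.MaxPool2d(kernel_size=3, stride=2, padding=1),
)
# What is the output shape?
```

Input: (8, 4, 144, 144) -> after Conv2d 7x7 stride=2: (8, 128, 72, 72) -> Output: (8, 128, 36, 36)

Answer: (8, 128, 36, 36)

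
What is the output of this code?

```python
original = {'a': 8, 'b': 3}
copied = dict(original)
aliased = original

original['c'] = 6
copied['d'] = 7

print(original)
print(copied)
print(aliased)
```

Key concept: dict() creates copy, assignment creates alias.
Step by step:
`original = {'a': 8, 'b': 3}` → original = {'a': 8, 'b': 3}
`copied = dict(original)` → copied = {'a': 8, 'b': 3}
`aliased = original` → aliased = {'a': 8, 'b': 3} (same object as original)
`original['c'] = 6` → original = {'a': 8, 'b': 3, 'c': 6} (same object as aliased); aliased = {'a': 8, 'b': 3, 'c': 6} (same object as original)
`copied['d'] = 7` → copied = {'a': 8, 'b': 3, 'd': 7}
`print(original)` → prints {'a': 8, 'b': 3, 'c': 6}
`print(copied)` → prints {'a': 8, 'b': 3, 'd': 7}
`print(aliased)` → prints {'a': 8, 'b': 3, 'c': 6}

Answer:
{'a': 8, 'b': 3, 'c': 6}
{'a': 8, 'b': 3, 'd': 7}
{'a': 8, 'b': 3, 'c': 6}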